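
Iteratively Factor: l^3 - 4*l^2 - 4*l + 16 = (l - 2)*(l^2 - 2*l - 8) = (l - 4)*(l - 2)*(l + 2)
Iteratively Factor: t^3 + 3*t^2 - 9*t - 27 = (t - 3)*(t^2 + 6*t + 9) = (t - 3)*(t + 3)*(t + 3)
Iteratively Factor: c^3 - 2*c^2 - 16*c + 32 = (c - 4)*(c^2 + 2*c - 8) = (c - 4)*(c - 2)*(c + 4)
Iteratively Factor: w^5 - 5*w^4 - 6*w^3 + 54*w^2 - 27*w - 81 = (w - 3)*(w^4 - 2*w^3 - 12*w^2 + 18*w + 27) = (w - 3)*(w + 1)*(w^3 - 3*w^2 - 9*w + 27) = (w - 3)*(w + 1)*(w + 3)*(w^2 - 6*w + 9) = (w - 3)^2*(w + 1)*(w + 3)*(w - 3)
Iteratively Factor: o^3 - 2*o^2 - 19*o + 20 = (o + 4)*(o^2 - 6*o + 5) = (o - 1)*(o + 4)*(o - 5)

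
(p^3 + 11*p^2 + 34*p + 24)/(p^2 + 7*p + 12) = (p^2 + 7*p + 6)/(p + 3)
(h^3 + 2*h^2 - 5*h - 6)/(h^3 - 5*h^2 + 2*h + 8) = (h + 3)/(h - 4)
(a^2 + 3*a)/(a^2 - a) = (a + 3)/(a - 1)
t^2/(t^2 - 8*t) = t/(t - 8)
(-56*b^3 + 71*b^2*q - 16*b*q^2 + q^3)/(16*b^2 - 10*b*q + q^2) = (7*b^2 - 8*b*q + q^2)/(-2*b + q)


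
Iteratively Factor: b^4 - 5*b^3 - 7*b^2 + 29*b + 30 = (b + 2)*(b^3 - 7*b^2 + 7*b + 15) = (b - 5)*(b + 2)*(b^2 - 2*b - 3) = (b - 5)*(b - 3)*(b + 2)*(b + 1)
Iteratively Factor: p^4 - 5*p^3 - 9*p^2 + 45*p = (p - 3)*(p^3 - 2*p^2 - 15*p) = (p - 5)*(p - 3)*(p^2 + 3*p) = p*(p - 5)*(p - 3)*(p + 3)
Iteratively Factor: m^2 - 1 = (m + 1)*(m - 1)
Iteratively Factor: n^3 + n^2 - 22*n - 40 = (n + 2)*(n^2 - n - 20) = (n + 2)*(n + 4)*(n - 5)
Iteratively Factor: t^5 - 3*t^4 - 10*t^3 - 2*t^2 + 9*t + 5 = (t + 1)*(t^4 - 4*t^3 - 6*t^2 + 4*t + 5) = (t + 1)^2*(t^3 - 5*t^2 - t + 5) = (t - 5)*(t + 1)^2*(t^2 - 1) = (t - 5)*(t - 1)*(t + 1)^2*(t + 1)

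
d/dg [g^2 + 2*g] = 2*g + 2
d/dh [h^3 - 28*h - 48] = 3*h^2 - 28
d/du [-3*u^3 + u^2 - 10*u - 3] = -9*u^2 + 2*u - 10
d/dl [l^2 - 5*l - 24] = 2*l - 5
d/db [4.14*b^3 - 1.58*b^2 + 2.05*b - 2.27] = 12.42*b^2 - 3.16*b + 2.05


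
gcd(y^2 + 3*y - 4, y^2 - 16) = y + 4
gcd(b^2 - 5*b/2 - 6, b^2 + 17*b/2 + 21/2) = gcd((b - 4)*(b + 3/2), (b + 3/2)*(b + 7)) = b + 3/2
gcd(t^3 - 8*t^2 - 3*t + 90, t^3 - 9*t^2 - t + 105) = t^2 - 2*t - 15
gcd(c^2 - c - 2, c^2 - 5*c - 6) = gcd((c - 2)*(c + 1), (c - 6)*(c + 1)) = c + 1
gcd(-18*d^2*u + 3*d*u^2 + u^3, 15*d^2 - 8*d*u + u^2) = -3*d + u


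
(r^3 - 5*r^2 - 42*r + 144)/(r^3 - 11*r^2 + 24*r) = (r + 6)/r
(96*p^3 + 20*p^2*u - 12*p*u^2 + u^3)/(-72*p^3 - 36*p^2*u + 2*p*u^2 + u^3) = (-8*p + u)/(6*p + u)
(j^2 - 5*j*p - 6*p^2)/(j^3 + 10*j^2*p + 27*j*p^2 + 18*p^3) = (j - 6*p)/(j^2 + 9*j*p + 18*p^2)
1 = 1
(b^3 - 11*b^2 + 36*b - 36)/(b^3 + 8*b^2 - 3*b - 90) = (b^2 - 8*b + 12)/(b^2 + 11*b + 30)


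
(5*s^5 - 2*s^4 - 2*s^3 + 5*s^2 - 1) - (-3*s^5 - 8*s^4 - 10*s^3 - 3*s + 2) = 8*s^5 + 6*s^4 + 8*s^3 + 5*s^2 + 3*s - 3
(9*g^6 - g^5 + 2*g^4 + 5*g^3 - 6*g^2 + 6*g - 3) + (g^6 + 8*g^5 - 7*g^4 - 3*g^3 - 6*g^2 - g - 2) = 10*g^6 + 7*g^5 - 5*g^4 + 2*g^3 - 12*g^2 + 5*g - 5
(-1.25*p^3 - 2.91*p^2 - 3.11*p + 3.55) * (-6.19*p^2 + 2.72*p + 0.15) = 7.7375*p^5 + 14.6129*p^4 + 11.1482*p^3 - 30.8702*p^2 + 9.1895*p + 0.5325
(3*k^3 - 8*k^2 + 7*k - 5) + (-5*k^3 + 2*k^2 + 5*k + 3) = -2*k^3 - 6*k^2 + 12*k - 2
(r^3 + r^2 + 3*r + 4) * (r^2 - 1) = r^5 + r^4 + 2*r^3 + 3*r^2 - 3*r - 4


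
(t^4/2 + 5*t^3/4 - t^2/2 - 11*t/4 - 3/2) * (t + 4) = t^5/2 + 13*t^4/4 + 9*t^3/2 - 19*t^2/4 - 25*t/2 - 6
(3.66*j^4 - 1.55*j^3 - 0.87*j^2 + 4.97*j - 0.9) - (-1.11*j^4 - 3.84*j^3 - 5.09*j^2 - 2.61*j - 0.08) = 4.77*j^4 + 2.29*j^3 + 4.22*j^2 + 7.58*j - 0.82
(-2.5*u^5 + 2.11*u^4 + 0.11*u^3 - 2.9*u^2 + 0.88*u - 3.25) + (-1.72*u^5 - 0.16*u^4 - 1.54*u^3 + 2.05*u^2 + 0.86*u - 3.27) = -4.22*u^5 + 1.95*u^4 - 1.43*u^3 - 0.85*u^2 + 1.74*u - 6.52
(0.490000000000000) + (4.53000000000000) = 5.02000000000000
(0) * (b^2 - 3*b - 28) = 0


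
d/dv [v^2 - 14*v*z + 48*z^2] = 2*v - 14*z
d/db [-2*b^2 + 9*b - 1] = 9 - 4*b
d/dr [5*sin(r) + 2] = 5*cos(r)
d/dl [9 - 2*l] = -2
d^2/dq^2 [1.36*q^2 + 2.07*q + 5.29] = 2.72000000000000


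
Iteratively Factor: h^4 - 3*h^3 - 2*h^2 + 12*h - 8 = (h + 2)*(h^3 - 5*h^2 + 8*h - 4) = (h - 2)*(h + 2)*(h^2 - 3*h + 2) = (h - 2)*(h - 1)*(h + 2)*(h - 2)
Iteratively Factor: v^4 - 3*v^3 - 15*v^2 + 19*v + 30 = (v - 5)*(v^3 + 2*v^2 - 5*v - 6) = (v - 5)*(v + 3)*(v^2 - v - 2) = (v - 5)*(v - 2)*(v + 3)*(v + 1)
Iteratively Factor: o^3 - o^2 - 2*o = (o)*(o^2 - o - 2) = o*(o - 2)*(o + 1)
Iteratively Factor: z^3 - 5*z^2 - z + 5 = (z - 5)*(z^2 - 1) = (z - 5)*(z + 1)*(z - 1)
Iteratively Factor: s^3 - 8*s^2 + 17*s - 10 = (s - 2)*(s^2 - 6*s + 5) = (s - 5)*(s - 2)*(s - 1)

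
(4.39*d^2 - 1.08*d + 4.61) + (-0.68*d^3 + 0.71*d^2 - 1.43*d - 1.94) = -0.68*d^3 + 5.1*d^2 - 2.51*d + 2.67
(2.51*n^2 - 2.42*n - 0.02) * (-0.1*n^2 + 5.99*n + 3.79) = -0.251*n^4 + 15.2769*n^3 - 4.9809*n^2 - 9.2916*n - 0.0758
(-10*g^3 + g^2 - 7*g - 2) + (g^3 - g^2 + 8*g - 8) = -9*g^3 + g - 10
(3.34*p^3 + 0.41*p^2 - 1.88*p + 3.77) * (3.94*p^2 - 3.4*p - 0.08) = 13.1596*p^5 - 9.7406*p^4 - 9.0684*p^3 + 21.213*p^2 - 12.6676*p - 0.3016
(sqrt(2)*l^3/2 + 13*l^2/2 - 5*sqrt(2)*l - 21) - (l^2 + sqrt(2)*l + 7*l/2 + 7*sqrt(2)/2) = sqrt(2)*l^3/2 + 11*l^2/2 - 6*sqrt(2)*l - 7*l/2 - 21 - 7*sqrt(2)/2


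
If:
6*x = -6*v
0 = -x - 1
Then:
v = 1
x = -1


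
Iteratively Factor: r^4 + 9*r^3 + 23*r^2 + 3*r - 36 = (r + 4)*(r^3 + 5*r^2 + 3*r - 9) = (r + 3)*(r + 4)*(r^2 + 2*r - 3) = (r - 1)*(r + 3)*(r + 4)*(r + 3)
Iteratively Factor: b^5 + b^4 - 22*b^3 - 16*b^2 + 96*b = (b + 4)*(b^4 - 3*b^3 - 10*b^2 + 24*b) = b*(b + 4)*(b^3 - 3*b^2 - 10*b + 24) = b*(b - 2)*(b + 4)*(b^2 - b - 12) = b*(b - 2)*(b + 3)*(b + 4)*(b - 4)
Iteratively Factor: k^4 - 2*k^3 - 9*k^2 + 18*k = (k - 2)*(k^3 - 9*k) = k*(k - 2)*(k^2 - 9) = k*(k - 3)*(k - 2)*(k + 3)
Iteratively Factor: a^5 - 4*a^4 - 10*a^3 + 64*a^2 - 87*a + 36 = (a - 1)*(a^4 - 3*a^3 - 13*a^2 + 51*a - 36) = (a - 1)^2*(a^3 - 2*a^2 - 15*a + 36) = (a - 3)*(a - 1)^2*(a^2 + a - 12) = (a - 3)*(a - 1)^2*(a + 4)*(a - 3)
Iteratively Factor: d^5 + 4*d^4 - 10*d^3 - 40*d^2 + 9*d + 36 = (d + 3)*(d^4 + d^3 - 13*d^2 - d + 12) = (d - 1)*(d + 3)*(d^3 + 2*d^2 - 11*d - 12) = (d - 1)*(d + 3)*(d + 4)*(d^2 - 2*d - 3) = (d - 1)*(d + 1)*(d + 3)*(d + 4)*(d - 3)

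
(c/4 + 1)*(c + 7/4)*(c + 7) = c^3/4 + 51*c^2/16 + 189*c/16 + 49/4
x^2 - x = x*(x - 1)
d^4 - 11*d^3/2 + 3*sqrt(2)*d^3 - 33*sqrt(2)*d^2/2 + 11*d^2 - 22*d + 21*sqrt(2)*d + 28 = (d - 7/2)*(d - 2)*(d + sqrt(2))*(d + 2*sqrt(2))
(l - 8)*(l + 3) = l^2 - 5*l - 24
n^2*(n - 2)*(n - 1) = n^4 - 3*n^3 + 2*n^2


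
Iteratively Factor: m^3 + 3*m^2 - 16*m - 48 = (m + 3)*(m^2 - 16) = (m + 3)*(m + 4)*(m - 4)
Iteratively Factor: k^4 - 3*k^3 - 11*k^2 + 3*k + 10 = (k - 1)*(k^3 - 2*k^2 - 13*k - 10) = (k - 5)*(k - 1)*(k^2 + 3*k + 2) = (k - 5)*(k - 1)*(k + 1)*(k + 2)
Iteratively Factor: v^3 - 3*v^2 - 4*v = (v)*(v^2 - 3*v - 4) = v*(v + 1)*(v - 4)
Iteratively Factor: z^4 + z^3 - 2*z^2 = (z + 2)*(z^3 - z^2) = z*(z + 2)*(z^2 - z) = z^2*(z + 2)*(z - 1)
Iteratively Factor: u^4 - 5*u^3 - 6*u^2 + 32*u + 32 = (u + 2)*(u^3 - 7*u^2 + 8*u + 16) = (u + 1)*(u + 2)*(u^2 - 8*u + 16) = (u - 4)*(u + 1)*(u + 2)*(u - 4)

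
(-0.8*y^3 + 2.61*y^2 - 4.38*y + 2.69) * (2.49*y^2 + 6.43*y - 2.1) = -1.992*y^5 + 1.3549*y^4 + 7.5561*y^3 - 26.9463*y^2 + 26.4947*y - 5.649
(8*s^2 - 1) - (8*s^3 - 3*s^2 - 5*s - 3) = -8*s^3 + 11*s^2 + 5*s + 2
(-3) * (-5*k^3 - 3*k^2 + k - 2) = 15*k^3 + 9*k^2 - 3*k + 6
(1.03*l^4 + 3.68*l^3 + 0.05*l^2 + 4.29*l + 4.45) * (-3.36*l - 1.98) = -3.4608*l^5 - 14.4042*l^4 - 7.4544*l^3 - 14.5134*l^2 - 23.4462*l - 8.811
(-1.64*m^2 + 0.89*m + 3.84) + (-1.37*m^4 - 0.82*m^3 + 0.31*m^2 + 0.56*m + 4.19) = -1.37*m^4 - 0.82*m^3 - 1.33*m^2 + 1.45*m + 8.03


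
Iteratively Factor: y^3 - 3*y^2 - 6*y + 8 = (y + 2)*(y^2 - 5*y + 4) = (y - 4)*(y + 2)*(y - 1)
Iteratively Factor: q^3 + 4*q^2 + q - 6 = (q + 3)*(q^2 + q - 2) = (q - 1)*(q + 3)*(q + 2)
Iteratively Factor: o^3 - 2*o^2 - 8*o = (o - 4)*(o^2 + 2*o) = o*(o - 4)*(o + 2)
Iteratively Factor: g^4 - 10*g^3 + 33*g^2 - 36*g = (g)*(g^3 - 10*g^2 + 33*g - 36) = g*(g - 3)*(g^2 - 7*g + 12) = g*(g - 4)*(g - 3)*(g - 3)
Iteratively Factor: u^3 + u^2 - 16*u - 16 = (u - 4)*(u^2 + 5*u + 4) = (u - 4)*(u + 1)*(u + 4)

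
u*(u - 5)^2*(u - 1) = u^4 - 11*u^3 + 35*u^2 - 25*u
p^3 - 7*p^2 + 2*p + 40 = (p - 5)*(p - 4)*(p + 2)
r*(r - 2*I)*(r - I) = r^3 - 3*I*r^2 - 2*r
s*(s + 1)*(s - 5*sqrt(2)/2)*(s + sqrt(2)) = s^4 - 3*sqrt(2)*s^3/2 + s^3 - 5*s^2 - 3*sqrt(2)*s^2/2 - 5*s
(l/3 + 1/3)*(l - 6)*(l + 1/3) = l^3/3 - 14*l^2/9 - 23*l/9 - 2/3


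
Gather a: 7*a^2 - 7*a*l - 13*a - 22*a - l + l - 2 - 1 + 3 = 7*a^2 + a*(-7*l - 35)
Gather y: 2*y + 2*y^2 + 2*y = 2*y^2 + 4*y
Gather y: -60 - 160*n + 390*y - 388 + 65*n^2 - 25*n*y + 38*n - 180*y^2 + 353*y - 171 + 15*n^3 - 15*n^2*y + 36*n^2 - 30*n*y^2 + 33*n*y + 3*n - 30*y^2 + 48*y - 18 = 15*n^3 + 101*n^2 - 119*n + y^2*(-30*n - 210) + y*(-15*n^2 + 8*n + 791) - 637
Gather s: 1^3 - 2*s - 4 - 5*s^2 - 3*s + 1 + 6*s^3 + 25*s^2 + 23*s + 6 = 6*s^3 + 20*s^2 + 18*s + 4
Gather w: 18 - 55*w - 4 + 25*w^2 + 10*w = 25*w^2 - 45*w + 14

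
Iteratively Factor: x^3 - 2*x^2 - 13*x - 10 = (x + 1)*(x^2 - 3*x - 10) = (x + 1)*(x + 2)*(x - 5)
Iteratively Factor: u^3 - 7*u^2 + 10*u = (u)*(u^2 - 7*u + 10) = u*(u - 2)*(u - 5)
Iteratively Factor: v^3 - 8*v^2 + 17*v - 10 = (v - 5)*(v^2 - 3*v + 2) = (v - 5)*(v - 1)*(v - 2)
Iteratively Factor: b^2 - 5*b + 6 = (b - 3)*(b - 2)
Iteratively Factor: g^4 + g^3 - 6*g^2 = (g)*(g^3 + g^2 - 6*g) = g^2*(g^2 + g - 6) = g^2*(g + 3)*(g - 2)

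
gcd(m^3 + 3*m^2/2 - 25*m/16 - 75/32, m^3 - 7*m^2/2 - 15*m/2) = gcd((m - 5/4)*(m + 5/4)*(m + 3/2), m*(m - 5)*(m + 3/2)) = m + 3/2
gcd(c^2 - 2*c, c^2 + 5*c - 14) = c - 2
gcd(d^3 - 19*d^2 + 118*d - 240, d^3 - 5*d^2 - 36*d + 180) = d^2 - 11*d + 30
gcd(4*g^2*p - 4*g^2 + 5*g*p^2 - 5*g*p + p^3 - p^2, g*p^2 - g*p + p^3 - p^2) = g*p - g + p^2 - p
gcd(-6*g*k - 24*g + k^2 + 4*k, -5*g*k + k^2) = 1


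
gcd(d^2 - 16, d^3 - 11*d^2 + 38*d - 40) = d - 4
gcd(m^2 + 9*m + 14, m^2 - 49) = m + 7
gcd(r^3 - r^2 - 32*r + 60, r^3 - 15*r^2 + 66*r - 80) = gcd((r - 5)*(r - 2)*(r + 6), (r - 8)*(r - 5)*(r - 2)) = r^2 - 7*r + 10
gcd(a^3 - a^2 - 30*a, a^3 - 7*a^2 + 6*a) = a^2 - 6*a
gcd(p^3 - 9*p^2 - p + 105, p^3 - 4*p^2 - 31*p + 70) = p - 7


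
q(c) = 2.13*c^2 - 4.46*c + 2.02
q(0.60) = 0.11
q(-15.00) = 548.17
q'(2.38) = 5.68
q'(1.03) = -0.07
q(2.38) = 3.47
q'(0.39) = -2.80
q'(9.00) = 33.88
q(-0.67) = 5.96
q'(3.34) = 9.77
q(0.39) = 0.60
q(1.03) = -0.31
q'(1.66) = 2.61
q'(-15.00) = -68.36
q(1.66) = 0.49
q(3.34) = 10.89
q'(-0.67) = -7.31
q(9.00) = 134.41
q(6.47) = 62.33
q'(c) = 4.26*c - 4.46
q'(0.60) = -1.90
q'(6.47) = 23.10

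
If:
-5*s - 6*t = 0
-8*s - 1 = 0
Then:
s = -1/8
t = 5/48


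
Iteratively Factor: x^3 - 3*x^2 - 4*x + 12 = (x - 3)*(x^2 - 4) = (x - 3)*(x - 2)*(x + 2)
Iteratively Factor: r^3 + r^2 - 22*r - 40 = (r - 5)*(r^2 + 6*r + 8) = (r - 5)*(r + 2)*(r + 4)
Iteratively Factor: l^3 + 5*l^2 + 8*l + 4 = (l + 1)*(l^2 + 4*l + 4) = (l + 1)*(l + 2)*(l + 2)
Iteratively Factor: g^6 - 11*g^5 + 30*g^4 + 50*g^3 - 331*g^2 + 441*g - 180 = (g - 1)*(g^5 - 10*g^4 + 20*g^3 + 70*g^2 - 261*g + 180) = (g - 1)^2*(g^4 - 9*g^3 + 11*g^2 + 81*g - 180) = (g - 3)*(g - 1)^2*(g^3 - 6*g^2 - 7*g + 60) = (g - 4)*(g - 3)*(g - 1)^2*(g^2 - 2*g - 15) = (g - 4)*(g - 3)*(g - 1)^2*(g + 3)*(g - 5)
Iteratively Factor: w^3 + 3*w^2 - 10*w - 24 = (w + 2)*(w^2 + w - 12) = (w + 2)*(w + 4)*(w - 3)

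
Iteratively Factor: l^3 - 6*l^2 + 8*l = (l - 4)*(l^2 - 2*l) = (l - 4)*(l - 2)*(l)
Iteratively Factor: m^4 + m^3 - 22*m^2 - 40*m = (m - 5)*(m^3 + 6*m^2 + 8*m) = (m - 5)*(m + 2)*(m^2 + 4*m) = (m - 5)*(m + 2)*(m + 4)*(m)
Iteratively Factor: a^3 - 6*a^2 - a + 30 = (a - 3)*(a^2 - 3*a - 10) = (a - 3)*(a + 2)*(a - 5)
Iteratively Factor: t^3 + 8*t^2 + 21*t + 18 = (t + 3)*(t^2 + 5*t + 6) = (t + 3)^2*(t + 2)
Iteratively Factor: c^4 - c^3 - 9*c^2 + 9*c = (c + 3)*(c^3 - 4*c^2 + 3*c) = (c - 1)*(c + 3)*(c^2 - 3*c) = (c - 3)*(c - 1)*(c + 3)*(c)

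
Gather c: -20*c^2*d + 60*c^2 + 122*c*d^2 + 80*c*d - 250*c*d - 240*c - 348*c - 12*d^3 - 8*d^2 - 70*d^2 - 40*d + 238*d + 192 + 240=c^2*(60 - 20*d) + c*(122*d^2 - 170*d - 588) - 12*d^3 - 78*d^2 + 198*d + 432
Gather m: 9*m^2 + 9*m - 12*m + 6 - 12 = 9*m^2 - 3*m - 6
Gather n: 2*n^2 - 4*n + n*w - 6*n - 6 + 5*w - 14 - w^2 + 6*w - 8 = 2*n^2 + n*(w - 10) - w^2 + 11*w - 28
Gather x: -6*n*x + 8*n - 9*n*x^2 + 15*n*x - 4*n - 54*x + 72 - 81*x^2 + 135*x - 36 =4*n + x^2*(-9*n - 81) + x*(9*n + 81) + 36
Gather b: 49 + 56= 105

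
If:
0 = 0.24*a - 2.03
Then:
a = 8.46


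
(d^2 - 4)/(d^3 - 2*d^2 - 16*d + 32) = (d + 2)/(d^2 - 16)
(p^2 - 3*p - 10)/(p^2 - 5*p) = (p + 2)/p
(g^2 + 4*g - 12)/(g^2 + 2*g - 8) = (g + 6)/(g + 4)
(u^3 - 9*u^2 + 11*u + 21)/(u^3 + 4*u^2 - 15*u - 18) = (u - 7)/(u + 6)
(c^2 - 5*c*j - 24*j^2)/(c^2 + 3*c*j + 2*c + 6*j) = (c - 8*j)/(c + 2)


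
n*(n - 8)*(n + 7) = n^3 - n^2 - 56*n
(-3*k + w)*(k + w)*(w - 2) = -3*k^2*w + 6*k^2 - 2*k*w^2 + 4*k*w + w^3 - 2*w^2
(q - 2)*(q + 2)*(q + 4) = q^3 + 4*q^2 - 4*q - 16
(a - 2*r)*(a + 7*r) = a^2 + 5*a*r - 14*r^2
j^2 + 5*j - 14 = (j - 2)*(j + 7)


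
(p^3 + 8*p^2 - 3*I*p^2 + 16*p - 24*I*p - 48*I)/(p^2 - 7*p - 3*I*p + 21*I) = (p^2 + 8*p + 16)/(p - 7)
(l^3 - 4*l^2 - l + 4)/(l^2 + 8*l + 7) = (l^2 - 5*l + 4)/(l + 7)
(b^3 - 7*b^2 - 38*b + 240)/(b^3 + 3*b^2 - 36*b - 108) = (b^2 - 13*b + 40)/(b^2 - 3*b - 18)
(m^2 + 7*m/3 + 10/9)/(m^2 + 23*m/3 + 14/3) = (m + 5/3)/(m + 7)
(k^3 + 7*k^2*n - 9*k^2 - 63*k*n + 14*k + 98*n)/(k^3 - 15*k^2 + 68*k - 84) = (k + 7*n)/(k - 6)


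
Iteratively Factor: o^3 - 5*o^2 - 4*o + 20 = (o - 2)*(o^2 - 3*o - 10) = (o - 2)*(o + 2)*(o - 5)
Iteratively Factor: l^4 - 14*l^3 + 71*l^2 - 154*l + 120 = (l - 5)*(l^3 - 9*l^2 + 26*l - 24) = (l - 5)*(l - 2)*(l^2 - 7*l + 12) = (l - 5)*(l - 4)*(l - 2)*(l - 3)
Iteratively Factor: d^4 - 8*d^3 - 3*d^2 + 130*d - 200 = (d - 5)*(d^3 - 3*d^2 - 18*d + 40) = (d - 5)*(d - 2)*(d^2 - d - 20) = (d - 5)*(d - 2)*(d + 4)*(d - 5)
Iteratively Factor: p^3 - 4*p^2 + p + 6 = (p - 3)*(p^2 - p - 2) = (p - 3)*(p - 2)*(p + 1)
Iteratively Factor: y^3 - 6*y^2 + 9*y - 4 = (y - 1)*(y^2 - 5*y + 4) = (y - 4)*(y - 1)*(y - 1)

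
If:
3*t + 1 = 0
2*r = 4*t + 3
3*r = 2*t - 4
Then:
No Solution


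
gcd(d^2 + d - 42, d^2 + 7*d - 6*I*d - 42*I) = d + 7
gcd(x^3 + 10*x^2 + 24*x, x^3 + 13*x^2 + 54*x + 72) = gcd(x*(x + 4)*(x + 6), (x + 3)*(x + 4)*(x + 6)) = x^2 + 10*x + 24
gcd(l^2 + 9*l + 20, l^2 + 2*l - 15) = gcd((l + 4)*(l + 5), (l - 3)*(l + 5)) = l + 5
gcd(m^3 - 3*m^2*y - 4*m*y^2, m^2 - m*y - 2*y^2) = m + y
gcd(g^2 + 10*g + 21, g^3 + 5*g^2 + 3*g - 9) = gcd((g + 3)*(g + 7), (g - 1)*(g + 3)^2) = g + 3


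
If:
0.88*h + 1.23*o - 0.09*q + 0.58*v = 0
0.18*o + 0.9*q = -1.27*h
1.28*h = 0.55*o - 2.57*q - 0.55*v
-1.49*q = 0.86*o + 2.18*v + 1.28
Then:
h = -7.21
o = 10.59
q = 8.05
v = -10.27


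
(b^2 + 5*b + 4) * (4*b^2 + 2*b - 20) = 4*b^4 + 22*b^3 + 6*b^2 - 92*b - 80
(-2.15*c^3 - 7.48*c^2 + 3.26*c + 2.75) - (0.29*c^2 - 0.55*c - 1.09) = -2.15*c^3 - 7.77*c^2 + 3.81*c + 3.84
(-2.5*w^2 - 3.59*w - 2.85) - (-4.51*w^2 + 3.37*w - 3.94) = 2.01*w^2 - 6.96*w + 1.09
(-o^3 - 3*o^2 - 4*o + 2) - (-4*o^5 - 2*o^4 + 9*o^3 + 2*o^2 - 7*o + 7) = 4*o^5 + 2*o^4 - 10*o^3 - 5*o^2 + 3*o - 5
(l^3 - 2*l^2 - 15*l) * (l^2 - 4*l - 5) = l^5 - 6*l^4 - 12*l^3 + 70*l^2 + 75*l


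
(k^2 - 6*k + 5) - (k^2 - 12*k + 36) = 6*k - 31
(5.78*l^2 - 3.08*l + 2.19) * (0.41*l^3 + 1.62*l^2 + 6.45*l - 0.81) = 2.3698*l^5 + 8.1008*l^4 + 33.1893*l^3 - 21.0*l^2 + 16.6203*l - 1.7739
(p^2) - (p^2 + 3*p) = -3*p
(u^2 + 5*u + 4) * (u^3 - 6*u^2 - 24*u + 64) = u^5 - u^4 - 50*u^3 - 80*u^2 + 224*u + 256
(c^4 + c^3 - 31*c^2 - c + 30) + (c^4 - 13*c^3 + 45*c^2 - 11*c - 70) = 2*c^4 - 12*c^3 + 14*c^2 - 12*c - 40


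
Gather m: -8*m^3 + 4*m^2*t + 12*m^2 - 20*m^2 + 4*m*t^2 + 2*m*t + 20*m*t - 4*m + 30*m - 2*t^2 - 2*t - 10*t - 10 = -8*m^3 + m^2*(4*t - 8) + m*(4*t^2 + 22*t + 26) - 2*t^2 - 12*t - 10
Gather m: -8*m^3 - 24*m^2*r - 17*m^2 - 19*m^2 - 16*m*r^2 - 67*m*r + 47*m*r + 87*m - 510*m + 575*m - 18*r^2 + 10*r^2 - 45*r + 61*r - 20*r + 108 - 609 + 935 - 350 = -8*m^3 + m^2*(-24*r - 36) + m*(-16*r^2 - 20*r + 152) - 8*r^2 - 4*r + 84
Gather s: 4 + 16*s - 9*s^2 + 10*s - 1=-9*s^2 + 26*s + 3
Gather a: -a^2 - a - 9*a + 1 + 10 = -a^2 - 10*a + 11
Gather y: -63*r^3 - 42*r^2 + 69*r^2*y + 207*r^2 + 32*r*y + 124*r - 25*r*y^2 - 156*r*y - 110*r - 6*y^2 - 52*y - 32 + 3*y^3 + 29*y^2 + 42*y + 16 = -63*r^3 + 165*r^2 + 14*r + 3*y^3 + y^2*(23 - 25*r) + y*(69*r^2 - 124*r - 10) - 16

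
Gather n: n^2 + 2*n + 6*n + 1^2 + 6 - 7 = n^2 + 8*n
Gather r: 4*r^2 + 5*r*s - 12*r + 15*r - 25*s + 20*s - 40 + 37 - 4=4*r^2 + r*(5*s + 3) - 5*s - 7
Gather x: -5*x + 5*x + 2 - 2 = 0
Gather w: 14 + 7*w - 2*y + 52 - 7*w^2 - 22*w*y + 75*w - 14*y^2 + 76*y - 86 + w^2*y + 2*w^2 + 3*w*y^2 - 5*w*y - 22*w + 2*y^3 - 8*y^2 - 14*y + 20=w^2*(y - 5) + w*(3*y^2 - 27*y + 60) + 2*y^3 - 22*y^2 + 60*y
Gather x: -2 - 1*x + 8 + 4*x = 3*x + 6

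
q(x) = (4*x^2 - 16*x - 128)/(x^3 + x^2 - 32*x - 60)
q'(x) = (8*x - 16)/(x^3 + x^2 - 32*x - 60) + (-3*x^2 - 2*x + 32)*(4*x^2 - 16*x - 128)/(x^3 + x^2 - 32*x - 60)^2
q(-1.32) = 5.45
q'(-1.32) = -7.31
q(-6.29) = -1.92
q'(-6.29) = -1.12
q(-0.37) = 2.53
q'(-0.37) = -1.31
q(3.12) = 1.16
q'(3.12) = -0.04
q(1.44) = 1.41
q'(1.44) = -0.28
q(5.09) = 1.63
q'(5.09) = 1.02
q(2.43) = 1.22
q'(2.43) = -0.13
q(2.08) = 1.27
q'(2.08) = -0.17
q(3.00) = 1.17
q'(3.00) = -0.06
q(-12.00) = -0.51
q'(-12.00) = -0.06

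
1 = 1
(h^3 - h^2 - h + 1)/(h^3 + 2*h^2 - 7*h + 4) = (h + 1)/(h + 4)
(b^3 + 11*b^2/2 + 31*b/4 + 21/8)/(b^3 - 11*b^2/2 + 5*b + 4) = (b^2 + 5*b + 21/4)/(b^2 - 6*b + 8)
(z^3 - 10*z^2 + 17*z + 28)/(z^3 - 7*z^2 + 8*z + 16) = (z - 7)/(z - 4)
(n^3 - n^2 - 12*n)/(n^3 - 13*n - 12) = n/(n + 1)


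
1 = 1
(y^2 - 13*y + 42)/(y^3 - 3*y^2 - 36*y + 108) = (y - 7)/(y^2 + 3*y - 18)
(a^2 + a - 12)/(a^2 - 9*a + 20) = (a^2 + a - 12)/(a^2 - 9*a + 20)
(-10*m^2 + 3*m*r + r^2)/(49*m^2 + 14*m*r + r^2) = (-10*m^2 + 3*m*r + r^2)/(49*m^2 + 14*m*r + r^2)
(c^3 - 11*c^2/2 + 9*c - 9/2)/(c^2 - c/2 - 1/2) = (2*c^2 - 9*c + 9)/(2*c + 1)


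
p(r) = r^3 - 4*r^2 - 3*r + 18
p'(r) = 3*r^2 - 8*r - 3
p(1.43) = 8.45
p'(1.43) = -8.31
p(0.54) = 15.37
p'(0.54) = -6.45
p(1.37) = 8.95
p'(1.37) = -8.33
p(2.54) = 0.96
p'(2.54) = -3.97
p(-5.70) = -280.05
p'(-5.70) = 140.07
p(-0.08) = 18.21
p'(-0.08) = -2.34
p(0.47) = 15.81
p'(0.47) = -6.10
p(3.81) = 3.81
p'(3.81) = 10.07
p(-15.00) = -4212.00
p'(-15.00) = 792.00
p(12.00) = 1134.00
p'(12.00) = 333.00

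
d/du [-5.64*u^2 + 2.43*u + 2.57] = 2.43 - 11.28*u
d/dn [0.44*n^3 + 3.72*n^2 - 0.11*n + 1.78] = 1.32*n^2 + 7.44*n - 0.11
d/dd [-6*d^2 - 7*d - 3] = -12*d - 7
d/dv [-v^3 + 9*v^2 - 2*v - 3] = -3*v^2 + 18*v - 2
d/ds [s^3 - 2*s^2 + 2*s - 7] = 3*s^2 - 4*s + 2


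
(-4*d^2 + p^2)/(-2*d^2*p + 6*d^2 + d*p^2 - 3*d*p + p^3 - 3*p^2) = (-2*d + p)/(-d*p + 3*d + p^2 - 3*p)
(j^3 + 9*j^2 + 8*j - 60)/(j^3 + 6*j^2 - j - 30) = (j + 6)/(j + 3)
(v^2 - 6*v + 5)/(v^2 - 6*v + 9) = (v^2 - 6*v + 5)/(v^2 - 6*v + 9)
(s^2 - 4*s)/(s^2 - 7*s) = (s - 4)/(s - 7)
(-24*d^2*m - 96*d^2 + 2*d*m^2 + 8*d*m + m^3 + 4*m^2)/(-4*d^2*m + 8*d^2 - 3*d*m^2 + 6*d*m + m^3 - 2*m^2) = (6*d*m + 24*d + m^2 + 4*m)/(d*m - 2*d + m^2 - 2*m)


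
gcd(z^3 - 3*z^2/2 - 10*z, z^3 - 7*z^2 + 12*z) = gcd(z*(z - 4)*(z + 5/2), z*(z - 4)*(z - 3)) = z^2 - 4*z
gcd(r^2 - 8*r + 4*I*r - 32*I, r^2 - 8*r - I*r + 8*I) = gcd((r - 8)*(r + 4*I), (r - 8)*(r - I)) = r - 8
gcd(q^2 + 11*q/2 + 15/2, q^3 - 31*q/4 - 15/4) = q + 5/2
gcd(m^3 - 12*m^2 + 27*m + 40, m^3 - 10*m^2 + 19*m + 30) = m^2 - 4*m - 5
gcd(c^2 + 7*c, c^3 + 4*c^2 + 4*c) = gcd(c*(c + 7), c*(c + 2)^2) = c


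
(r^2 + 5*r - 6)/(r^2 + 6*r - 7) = (r + 6)/(r + 7)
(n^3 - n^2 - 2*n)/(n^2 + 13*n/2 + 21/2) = 2*n*(n^2 - n - 2)/(2*n^2 + 13*n + 21)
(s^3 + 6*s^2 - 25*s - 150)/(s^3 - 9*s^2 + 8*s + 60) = (s^2 + 11*s + 30)/(s^2 - 4*s - 12)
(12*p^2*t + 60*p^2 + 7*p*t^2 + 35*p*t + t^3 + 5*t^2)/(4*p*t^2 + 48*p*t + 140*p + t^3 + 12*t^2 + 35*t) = (3*p + t)/(t + 7)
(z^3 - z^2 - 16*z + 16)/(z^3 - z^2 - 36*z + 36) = (z^2 - 16)/(z^2 - 36)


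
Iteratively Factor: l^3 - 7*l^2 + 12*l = (l)*(l^2 - 7*l + 12) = l*(l - 3)*(l - 4)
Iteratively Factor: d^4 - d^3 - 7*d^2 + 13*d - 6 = (d + 3)*(d^3 - 4*d^2 + 5*d - 2) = (d - 2)*(d + 3)*(d^2 - 2*d + 1) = (d - 2)*(d - 1)*(d + 3)*(d - 1)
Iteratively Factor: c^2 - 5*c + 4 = (c - 4)*(c - 1)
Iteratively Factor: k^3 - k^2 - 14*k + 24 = (k + 4)*(k^2 - 5*k + 6) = (k - 3)*(k + 4)*(k - 2)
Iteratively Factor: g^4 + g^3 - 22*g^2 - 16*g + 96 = (g + 4)*(g^3 - 3*g^2 - 10*g + 24) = (g + 3)*(g + 4)*(g^2 - 6*g + 8) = (g - 4)*(g + 3)*(g + 4)*(g - 2)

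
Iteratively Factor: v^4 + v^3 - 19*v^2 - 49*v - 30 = (v + 3)*(v^3 - 2*v^2 - 13*v - 10) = (v + 1)*(v + 3)*(v^2 - 3*v - 10) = (v + 1)*(v + 2)*(v + 3)*(v - 5)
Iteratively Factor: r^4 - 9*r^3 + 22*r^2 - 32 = (r + 1)*(r^3 - 10*r^2 + 32*r - 32) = (r - 2)*(r + 1)*(r^2 - 8*r + 16) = (r - 4)*(r - 2)*(r + 1)*(r - 4)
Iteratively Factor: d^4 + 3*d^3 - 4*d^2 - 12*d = (d)*(d^3 + 3*d^2 - 4*d - 12) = d*(d + 2)*(d^2 + d - 6) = d*(d + 2)*(d + 3)*(d - 2)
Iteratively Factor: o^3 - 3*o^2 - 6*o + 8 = (o + 2)*(o^2 - 5*o + 4) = (o - 4)*(o + 2)*(o - 1)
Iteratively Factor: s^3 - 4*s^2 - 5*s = (s)*(s^2 - 4*s - 5) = s*(s + 1)*(s - 5)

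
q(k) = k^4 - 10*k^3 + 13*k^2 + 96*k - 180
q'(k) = 4*k^3 - 30*k^2 + 26*k + 96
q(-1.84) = -238.87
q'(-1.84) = -78.33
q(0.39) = -141.15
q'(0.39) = 101.81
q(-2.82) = -59.84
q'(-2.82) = -305.60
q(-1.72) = -247.02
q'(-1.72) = -57.83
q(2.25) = 13.54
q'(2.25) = 48.19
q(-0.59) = -229.94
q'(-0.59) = 69.40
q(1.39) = -44.57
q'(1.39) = 84.92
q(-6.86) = 5216.11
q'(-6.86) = -2785.46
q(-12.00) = 38556.00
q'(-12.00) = -11448.00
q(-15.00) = 85680.00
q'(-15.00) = -20544.00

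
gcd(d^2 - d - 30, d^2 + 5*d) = d + 5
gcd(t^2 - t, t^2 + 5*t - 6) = t - 1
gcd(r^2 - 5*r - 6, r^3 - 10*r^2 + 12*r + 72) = r - 6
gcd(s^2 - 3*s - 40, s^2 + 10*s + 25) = s + 5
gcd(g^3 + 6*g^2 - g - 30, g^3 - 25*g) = g + 5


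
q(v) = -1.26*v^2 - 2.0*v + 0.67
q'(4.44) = -13.19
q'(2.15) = -7.42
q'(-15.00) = 35.80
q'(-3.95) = 7.95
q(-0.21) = 1.03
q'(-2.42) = 4.10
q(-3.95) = -11.09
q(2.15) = -9.45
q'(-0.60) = -0.49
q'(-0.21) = -1.47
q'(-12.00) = 28.24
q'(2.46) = -8.20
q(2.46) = -11.88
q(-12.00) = -156.77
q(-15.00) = -252.83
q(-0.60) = 1.42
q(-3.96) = -11.17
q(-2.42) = -1.87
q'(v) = -2.52*v - 2.0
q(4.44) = -33.05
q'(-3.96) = 7.98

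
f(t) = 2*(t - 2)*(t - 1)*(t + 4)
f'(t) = 2*(t - 2)*(t - 1) + 2*(t - 2)*(t + 4) + 2*(t - 1)*(t + 4) = 6*t^2 + 4*t - 20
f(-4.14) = -8.84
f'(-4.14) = 66.28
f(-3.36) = 29.91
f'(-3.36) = 34.30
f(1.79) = -1.92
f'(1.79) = 6.38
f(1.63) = -2.62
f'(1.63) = 2.46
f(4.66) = 168.62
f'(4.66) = 128.93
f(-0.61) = 28.49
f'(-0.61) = -20.21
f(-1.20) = 39.42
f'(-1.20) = -16.16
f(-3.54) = 23.14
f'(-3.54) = 41.03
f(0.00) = 16.00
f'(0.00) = -20.00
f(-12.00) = -2912.00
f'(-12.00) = 796.00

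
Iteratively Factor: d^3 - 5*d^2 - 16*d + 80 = (d + 4)*(d^2 - 9*d + 20) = (d - 5)*(d + 4)*(d - 4)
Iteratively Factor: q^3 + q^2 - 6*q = (q - 2)*(q^2 + 3*q) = (q - 2)*(q + 3)*(q)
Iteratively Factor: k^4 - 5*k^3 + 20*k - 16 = (k - 1)*(k^3 - 4*k^2 - 4*k + 16) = (k - 2)*(k - 1)*(k^2 - 2*k - 8) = (k - 4)*(k - 2)*(k - 1)*(k + 2)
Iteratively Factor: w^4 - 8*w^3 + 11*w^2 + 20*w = (w - 5)*(w^3 - 3*w^2 - 4*w) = w*(w - 5)*(w^2 - 3*w - 4) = w*(w - 5)*(w + 1)*(w - 4)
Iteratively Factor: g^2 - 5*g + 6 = (g - 2)*(g - 3)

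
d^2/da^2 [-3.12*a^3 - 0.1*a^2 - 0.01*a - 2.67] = -18.72*a - 0.2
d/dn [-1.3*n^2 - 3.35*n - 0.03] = -2.6*n - 3.35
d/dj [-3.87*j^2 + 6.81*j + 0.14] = 6.81 - 7.74*j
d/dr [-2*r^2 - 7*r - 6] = -4*r - 7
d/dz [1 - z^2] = -2*z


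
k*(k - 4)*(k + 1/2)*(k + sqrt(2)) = k^4 - 7*k^3/2 + sqrt(2)*k^3 - 7*sqrt(2)*k^2/2 - 2*k^2 - 2*sqrt(2)*k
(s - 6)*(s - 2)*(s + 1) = s^3 - 7*s^2 + 4*s + 12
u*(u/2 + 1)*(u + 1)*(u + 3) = u^4/2 + 3*u^3 + 11*u^2/2 + 3*u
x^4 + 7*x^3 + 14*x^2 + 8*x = x*(x + 1)*(x + 2)*(x + 4)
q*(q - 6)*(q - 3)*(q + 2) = q^4 - 7*q^3 + 36*q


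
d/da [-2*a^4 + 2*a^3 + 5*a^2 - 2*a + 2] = -8*a^3 + 6*a^2 + 10*a - 2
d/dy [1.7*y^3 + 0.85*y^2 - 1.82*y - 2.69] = 5.1*y^2 + 1.7*y - 1.82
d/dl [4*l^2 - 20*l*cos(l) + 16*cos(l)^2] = 20*l*sin(l) + 8*l - 16*sin(2*l) - 20*cos(l)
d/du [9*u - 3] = 9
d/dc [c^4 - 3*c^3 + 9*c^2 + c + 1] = 4*c^3 - 9*c^2 + 18*c + 1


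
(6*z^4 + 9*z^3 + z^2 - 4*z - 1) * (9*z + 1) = 54*z^5 + 87*z^4 + 18*z^3 - 35*z^2 - 13*z - 1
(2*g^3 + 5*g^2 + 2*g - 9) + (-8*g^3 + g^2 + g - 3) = -6*g^3 + 6*g^2 + 3*g - 12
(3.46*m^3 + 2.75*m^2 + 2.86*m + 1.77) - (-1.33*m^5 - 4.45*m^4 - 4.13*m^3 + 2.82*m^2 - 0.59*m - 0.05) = 1.33*m^5 + 4.45*m^4 + 7.59*m^3 - 0.0699999999999998*m^2 + 3.45*m + 1.82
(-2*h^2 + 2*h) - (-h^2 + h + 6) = -h^2 + h - 6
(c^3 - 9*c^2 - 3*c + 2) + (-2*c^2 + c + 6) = c^3 - 11*c^2 - 2*c + 8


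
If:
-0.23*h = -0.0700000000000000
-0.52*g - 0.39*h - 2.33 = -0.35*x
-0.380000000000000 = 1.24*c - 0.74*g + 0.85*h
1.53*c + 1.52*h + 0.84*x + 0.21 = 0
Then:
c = -2.11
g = -2.67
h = 0.30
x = 3.04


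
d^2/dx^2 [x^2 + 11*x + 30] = 2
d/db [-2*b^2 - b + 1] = -4*b - 1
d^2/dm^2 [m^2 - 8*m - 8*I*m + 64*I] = 2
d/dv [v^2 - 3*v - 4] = 2*v - 3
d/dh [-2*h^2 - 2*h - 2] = -4*h - 2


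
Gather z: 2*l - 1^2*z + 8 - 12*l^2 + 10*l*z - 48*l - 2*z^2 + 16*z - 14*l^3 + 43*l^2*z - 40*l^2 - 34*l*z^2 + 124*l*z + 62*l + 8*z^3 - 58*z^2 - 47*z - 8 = -14*l^3 - 52*l^2 + 16*l + 8*z^3 + z^2*(-34*l - 60) + z*(43*l^2 + 134*l - 32)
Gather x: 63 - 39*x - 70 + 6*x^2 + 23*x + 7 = 6*x^2 - 16*x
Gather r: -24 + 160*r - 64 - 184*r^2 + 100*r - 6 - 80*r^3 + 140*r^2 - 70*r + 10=-80*r^3 - 44*r^2 + 190*r - 84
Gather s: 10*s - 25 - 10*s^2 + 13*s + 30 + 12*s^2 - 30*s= 2*s^2 - 7*s + 5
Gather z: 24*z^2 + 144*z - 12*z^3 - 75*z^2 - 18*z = -12*z^3 - 51*z^2 + 126*z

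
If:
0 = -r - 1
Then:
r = -1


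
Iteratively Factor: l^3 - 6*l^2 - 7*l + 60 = (l + 3)*(l^2 - 9*l + 20) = (l - 4)*(l + 3)*(l - 5)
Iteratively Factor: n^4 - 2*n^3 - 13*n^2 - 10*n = (n - 5)*(n^3 + 3*n^2 + 2*n) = (n - 5)*(n + 2)*(n^2 + n) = n*(n - 5)*(n + 2)*(n + 1)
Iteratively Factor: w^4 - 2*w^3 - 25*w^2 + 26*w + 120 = (w - 3)*(w^3 + w^2 - 22*w - 40) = (w - 3)*(w + 2)*(w^2 - w - 20) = (w - 3)*(w + 2)*(w + 4)*(w - 5)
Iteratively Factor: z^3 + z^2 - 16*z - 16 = (z - 4)*(z^2 + 5*z + 4) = (z - 4)*(z + 4)*(z + 1)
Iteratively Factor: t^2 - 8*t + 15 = (t - 3)*(t - 5)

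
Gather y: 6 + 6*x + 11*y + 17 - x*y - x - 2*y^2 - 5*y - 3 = 5*x - 2*y^2 + y*(6 - x) + 20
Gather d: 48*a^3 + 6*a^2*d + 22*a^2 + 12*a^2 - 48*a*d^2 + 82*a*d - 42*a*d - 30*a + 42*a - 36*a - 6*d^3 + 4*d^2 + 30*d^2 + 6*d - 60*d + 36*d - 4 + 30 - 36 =48*a^3 + 34*a^2 - 24*a - 6*d^3 + d^2*(34 - 48*a) + d*(6*a^2 + 40*a - 18) - 10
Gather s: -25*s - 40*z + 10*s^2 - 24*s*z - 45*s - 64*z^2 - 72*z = 10*s^2 + s*(-24*z - 70) - 64*z^2 - 112*z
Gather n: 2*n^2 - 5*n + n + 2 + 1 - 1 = 2*n^2 - 4*n + 2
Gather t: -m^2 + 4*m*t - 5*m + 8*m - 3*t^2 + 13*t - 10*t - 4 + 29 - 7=-m^2 + 3*m - 3*t^2 + t*(4*m + 3) + 18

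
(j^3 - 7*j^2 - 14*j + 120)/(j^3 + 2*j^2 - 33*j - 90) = (j^2 - j - 20)/(j^2 + 8*j + 15)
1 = 1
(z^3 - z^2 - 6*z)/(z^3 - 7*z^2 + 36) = z/(z - 6)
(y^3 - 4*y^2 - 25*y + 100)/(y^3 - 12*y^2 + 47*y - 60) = (y + 5)/(y - 3)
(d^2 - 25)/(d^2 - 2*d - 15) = (d + 5)/(d + 3)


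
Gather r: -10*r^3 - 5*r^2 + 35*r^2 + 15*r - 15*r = -10*r^3 + 30*r^2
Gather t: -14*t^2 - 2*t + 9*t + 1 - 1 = -14*t^2 + 7*t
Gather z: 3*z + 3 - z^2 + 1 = -z^2 + 3*z + 4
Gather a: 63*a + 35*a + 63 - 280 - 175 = 98*a - 392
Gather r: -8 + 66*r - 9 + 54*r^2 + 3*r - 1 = 54*r^2 + 69*r - 18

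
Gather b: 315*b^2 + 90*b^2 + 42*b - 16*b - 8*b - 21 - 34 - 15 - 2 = 405*b^2 + 18*b - 72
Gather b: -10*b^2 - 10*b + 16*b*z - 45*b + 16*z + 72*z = -10*b^2 + b*(16*z - 55) + 88*z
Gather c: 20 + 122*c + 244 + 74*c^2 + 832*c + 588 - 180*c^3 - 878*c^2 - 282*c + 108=-180*c^3 - 804*c^2 + 672*c + 960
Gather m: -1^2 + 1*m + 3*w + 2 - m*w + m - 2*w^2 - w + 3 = m*(2 - w) - 2*w^2 + 2*w + 4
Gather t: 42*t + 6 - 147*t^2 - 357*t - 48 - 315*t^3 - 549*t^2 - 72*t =-315*t^3 - 696*t^2 - 387*t - 42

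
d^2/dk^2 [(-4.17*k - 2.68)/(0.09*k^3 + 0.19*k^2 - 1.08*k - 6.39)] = (-0.202662*k^5 - 0.688338*k^4 - 1.84497*k^3 - 27.795516*k^2 - 36.324774*k + 44.796528)/(0.000729*k^9 + 0.004617*k^8 - 0.016497*k^7 - 0.259226*k^6 - 0.45765*k^5 + 3.699459*k^4 + 17.632323*k^3 + 0.914408999999996*k^2 - 132.296004*k - 260.917119)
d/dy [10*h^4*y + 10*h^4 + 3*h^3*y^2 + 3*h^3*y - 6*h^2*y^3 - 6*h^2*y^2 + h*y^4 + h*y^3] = h*(10*h^3 + 6*h^2*y + 3*h^2 - 18*h*y^2 - 12*h*y + 4*y^3 + 3*y^2)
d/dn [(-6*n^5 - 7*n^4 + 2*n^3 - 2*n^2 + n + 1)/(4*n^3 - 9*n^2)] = (-48*n^6 + 134*n^5 + 126*n^4 - 10*n^3 - 8*n^2 - 3*n + 18)/(n^3*(16*n^2 - 72*n + 81))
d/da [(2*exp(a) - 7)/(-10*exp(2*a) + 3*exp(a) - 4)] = (20*exp(2*a) - 140*exp(a) + 13)*exp(a)/(100*exp(4*a) - 60*exp(3*a) + 89*exp(2*a) - 24*exp(a) + 16)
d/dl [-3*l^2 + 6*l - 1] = 6 - 6*l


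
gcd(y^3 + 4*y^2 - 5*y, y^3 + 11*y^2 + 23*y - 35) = y^2 + 4*y - 5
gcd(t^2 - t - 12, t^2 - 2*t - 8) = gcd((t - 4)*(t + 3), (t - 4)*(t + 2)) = t - 4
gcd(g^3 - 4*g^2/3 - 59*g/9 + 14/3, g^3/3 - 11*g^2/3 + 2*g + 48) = 1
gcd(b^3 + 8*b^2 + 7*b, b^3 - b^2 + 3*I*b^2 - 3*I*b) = b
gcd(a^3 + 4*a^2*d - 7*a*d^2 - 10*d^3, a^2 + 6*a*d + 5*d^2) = a^2 + 6*a*d + 5*d^2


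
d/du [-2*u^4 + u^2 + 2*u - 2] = -8*u^3 + 2*u + 2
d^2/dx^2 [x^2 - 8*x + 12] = 2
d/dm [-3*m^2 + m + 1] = 1 - 6*m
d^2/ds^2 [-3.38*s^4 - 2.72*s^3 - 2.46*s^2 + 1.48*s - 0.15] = -40.56*s^2 - 16.32*s - 4.92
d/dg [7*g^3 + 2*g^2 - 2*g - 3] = 21*g^2 + 4*g - 2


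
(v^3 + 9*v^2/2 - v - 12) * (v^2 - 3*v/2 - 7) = v^5 + 3*v^4 - 59*v^3/4 - 42*v^2 + 25*v + 84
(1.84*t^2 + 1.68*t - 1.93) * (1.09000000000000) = 2.0056*t^2 + 1.8312*t - 2.1037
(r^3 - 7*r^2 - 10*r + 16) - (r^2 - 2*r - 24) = r^3 - 8*r^2 - 8*r + 40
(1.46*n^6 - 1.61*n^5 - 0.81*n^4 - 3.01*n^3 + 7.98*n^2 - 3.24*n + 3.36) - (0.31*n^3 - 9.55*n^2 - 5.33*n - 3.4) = 1.46*n^6 - 1.61*n^5 - 0.81*n^4 - 3.32*n^3 + 17.53*n^2 + 2.09*n + 6.76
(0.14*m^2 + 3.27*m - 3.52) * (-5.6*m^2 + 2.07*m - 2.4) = -0.784*m^4 - 18.0222*m^3 + 26.1449*m^2 - 15.1344*m + 8.448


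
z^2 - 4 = (z - 2)*(z + 2)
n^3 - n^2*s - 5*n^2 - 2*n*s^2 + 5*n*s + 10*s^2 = (n - 5)*(n - 2*s)*(n + s)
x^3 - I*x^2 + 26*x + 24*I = (x - 6*I)*(x + I)*(x + 4*I)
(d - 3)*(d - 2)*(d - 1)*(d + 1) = d^4 - 5*d^3 + 5*d^2 + 5*d - 6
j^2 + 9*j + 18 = (j + 3)*(j + 6)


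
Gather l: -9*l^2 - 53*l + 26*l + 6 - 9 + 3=-9*l^2 - 27*l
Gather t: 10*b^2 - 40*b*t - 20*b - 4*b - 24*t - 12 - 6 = 10*b^2 - 24*b + t*(-40*b - 24) - 18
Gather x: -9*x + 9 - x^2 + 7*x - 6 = -x^2 - 2*x + 3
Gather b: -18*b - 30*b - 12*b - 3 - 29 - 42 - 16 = -60*b - 90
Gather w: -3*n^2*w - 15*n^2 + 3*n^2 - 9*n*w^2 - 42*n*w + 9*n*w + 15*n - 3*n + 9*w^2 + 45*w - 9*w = -12*n^2 + 12*n + w^2*(9 - 9*n) + w*(-3*n^2 - 33*n + 36)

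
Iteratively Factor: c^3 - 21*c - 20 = (c - 5)*(c^2 + 5*c + 4) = (c - 5)*(c + 1)*(c + 4)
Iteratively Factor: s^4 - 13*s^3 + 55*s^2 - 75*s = (s - 3)*(s^3 - 10*s^2 + 25*s) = (s - 5)*(s - 3)*(s^2 - 5*s) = (s - 5)^2*(s - 3)*(s)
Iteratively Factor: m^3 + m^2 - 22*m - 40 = (m + 2)*(m^2 - m - 20) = (m - 5)*(m + 2)*(m + 4)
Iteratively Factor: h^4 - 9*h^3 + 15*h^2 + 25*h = (h - 5)*(h^3 - 4*h^2 - 5*h) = (h - 5)^2*(h^2 + h) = h*(h - 5)^2*(h + 1)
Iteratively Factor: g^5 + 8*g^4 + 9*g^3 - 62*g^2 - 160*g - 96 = (g + 2)*(g^4 + 6*g^3 - 3*g^2 - 56*g - 48) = (g + 2)*(g + 4)*(g^3 + 2*g^2 - 11*g - 12) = (g + 2)*(g + 4)^2*(g^2 - 2*g - 3) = (g - 3)*(g + 2)*(g + 4)^2*(g + 1)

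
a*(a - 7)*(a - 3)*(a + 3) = a^4 - 7*a^3 - 9*a^2 + 63*a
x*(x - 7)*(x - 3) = x^3 - 10*x^2 + 21*x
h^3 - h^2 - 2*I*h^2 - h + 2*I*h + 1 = (h - 1)*(h - I)^2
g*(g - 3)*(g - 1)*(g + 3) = g^4 - g^3 - 9*g^2 + 9*g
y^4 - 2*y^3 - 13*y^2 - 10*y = y*(y - 5)*(y + 1)*(y + 2)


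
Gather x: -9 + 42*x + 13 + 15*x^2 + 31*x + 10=15*x^2 + 73*x + 14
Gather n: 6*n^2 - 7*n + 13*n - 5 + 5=6*n^2 + 6*n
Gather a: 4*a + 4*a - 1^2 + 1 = 8*a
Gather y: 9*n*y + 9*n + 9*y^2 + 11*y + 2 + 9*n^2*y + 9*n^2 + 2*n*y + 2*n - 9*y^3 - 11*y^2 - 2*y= 9*n^2 + 11*n - 9*y^3 - 2*y^2 + y*(9*n^2 + 11*n + 9) + 2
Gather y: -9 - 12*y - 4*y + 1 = -16*y - 8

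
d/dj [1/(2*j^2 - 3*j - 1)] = (3 - 4*j)/(-2*j^2 + 3*j + 1)^2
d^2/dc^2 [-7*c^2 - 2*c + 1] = -14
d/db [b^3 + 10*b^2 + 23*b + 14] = 3*b^2 + 20*b + 23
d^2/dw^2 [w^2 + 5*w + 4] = 2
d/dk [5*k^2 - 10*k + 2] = 10*k - 10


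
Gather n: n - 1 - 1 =n - 2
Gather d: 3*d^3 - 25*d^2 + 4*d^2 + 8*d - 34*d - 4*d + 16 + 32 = 3*d^3 - 21*d^2 - 30*d + 48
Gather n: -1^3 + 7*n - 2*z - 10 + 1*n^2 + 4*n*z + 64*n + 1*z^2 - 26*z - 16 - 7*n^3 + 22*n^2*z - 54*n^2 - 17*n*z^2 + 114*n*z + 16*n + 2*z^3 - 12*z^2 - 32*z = -7*n^3 + n^2*(22*z - 53) + n*(-17*z^2 + 118*z + 87) + 2*z^3 - 11*z^2 - 60*z - 27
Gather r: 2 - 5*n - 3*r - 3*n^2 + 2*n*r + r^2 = -3*n^2 - 5*n + r^2 + r*(2*n - 3) + 2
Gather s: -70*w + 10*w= -60*w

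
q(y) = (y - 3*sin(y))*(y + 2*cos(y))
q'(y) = (1 - 2*sin(y))*(y - 3*sin(y)) + (1 - 3*cos(y))*(y + 2*cos(y))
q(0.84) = -3.03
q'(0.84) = -1.50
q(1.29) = -2.94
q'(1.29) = 1.78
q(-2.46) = 2.29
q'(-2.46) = -14.65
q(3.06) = 3.00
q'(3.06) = 6.61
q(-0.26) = 0.86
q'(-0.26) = -2.40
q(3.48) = 7.13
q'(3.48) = 13.55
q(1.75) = -1.67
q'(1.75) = 3.30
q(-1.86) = -2.47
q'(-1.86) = -1.55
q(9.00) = 55.73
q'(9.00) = 28.16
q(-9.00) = 84.02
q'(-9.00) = -54.57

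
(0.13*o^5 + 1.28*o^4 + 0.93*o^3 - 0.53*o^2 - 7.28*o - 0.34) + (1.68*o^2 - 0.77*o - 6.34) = 0.13*o^5 + 1.28*o^4 + 0.93*o^3 + 1.15*o^2 - 8.05*o - 6.68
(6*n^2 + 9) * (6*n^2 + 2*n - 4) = 36*n^4 + 12*n^3 + 30*n^2 + 18*n - 36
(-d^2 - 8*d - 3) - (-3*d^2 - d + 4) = 2*d^2 - 7*d - 7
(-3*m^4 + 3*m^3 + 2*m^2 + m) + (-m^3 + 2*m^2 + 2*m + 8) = -3*m^4 + 2*m^3 + 4*m^2 + 3*m + 8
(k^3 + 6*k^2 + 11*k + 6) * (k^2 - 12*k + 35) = k^5 - 6*k^4 - 26*k^3 + 84*k^2 + 313*k + 210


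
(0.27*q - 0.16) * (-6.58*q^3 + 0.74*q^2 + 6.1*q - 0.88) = -1.7766*q^4 + 1.2526*q^3 + 1.5286*q^2 - 1.2136*q + 0.1408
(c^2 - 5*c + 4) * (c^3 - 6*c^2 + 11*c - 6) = c^5 - 11*c^4 + 45*c^3 - 85*c^2 + 74*c - 24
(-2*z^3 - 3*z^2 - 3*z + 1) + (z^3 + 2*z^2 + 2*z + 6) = -z^3 - z^2 - z + 7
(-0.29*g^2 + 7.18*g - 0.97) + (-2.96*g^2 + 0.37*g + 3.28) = -3.25*g^2 + 7.55*g + 2.31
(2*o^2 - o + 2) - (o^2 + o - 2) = o^2 - 2*o + 4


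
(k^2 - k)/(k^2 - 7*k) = (k - 1)/(k - 7)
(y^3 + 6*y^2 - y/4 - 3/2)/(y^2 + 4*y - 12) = (y^2 - 1/4)/(y - 2)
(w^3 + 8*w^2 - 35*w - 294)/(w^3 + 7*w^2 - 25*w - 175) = (w^2 + w - 42)/(w^2 - 25)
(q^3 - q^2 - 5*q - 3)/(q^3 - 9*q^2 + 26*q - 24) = (q^2 + 2*q + 1)/(q^2 - 6*q + 8)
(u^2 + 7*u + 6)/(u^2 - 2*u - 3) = (u + 6)/(u - 3)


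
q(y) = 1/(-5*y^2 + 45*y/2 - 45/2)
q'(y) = (10*y - 45/2)/(-5*y^2 + 45*y/2 - 45/2)^2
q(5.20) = -0.02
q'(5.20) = 0.02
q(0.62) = -0.10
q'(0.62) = -0.15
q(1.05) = -0.23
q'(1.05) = -0.62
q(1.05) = -0.23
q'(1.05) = -0.62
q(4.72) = -0.04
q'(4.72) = 0.03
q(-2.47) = -0.01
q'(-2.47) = -0.00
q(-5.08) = -0.00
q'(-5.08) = -0.00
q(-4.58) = -0.00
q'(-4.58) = -0.00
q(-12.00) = 0.00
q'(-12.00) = 0.00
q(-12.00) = 0.00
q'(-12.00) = 0.00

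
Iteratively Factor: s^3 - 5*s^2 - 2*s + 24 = (s + 2)*(s^2 - 7*s + 12) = (s - 4)*(s + 2)*(s - 3)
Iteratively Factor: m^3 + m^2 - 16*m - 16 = (m - 4)*(m^2 + 5*m + 4) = (m - 4)*(m + 1)*(m + 4)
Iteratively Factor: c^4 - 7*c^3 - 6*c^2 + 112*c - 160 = (c + 4)*(c^3 - 11*c^2 + 38*c - 40) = (c - 4)*(c + 4)*(c^2 - 7*c + 10) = (c - 5)*(c - 4)*(c + 4)*(c - 2)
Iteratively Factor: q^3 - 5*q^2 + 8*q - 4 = (q - 1)*(q^2 - 4*q + 4) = (q - 2)*(q - 1)*(q - 2)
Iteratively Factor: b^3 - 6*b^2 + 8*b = (b - 4)*(b^2 - 2*b) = b*(b - 4)*(b - 2)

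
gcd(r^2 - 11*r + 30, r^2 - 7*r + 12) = 1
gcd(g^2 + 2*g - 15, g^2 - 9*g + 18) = g - 3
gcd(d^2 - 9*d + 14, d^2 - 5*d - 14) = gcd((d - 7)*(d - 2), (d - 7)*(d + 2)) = d - 7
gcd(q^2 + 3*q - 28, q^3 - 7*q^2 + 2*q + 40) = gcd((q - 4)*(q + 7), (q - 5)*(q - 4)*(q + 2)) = q - 4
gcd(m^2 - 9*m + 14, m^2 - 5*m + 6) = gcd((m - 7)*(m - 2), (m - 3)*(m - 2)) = m - 2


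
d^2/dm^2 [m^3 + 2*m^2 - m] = 6*m + 4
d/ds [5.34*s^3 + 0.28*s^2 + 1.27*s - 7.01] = 16.02*s^2 + 0.56*s + 1.27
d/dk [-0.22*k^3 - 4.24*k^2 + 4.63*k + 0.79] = -0.66*k^2 - 8.48*k + 4.63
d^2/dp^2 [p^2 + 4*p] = 2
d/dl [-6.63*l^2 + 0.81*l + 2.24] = 0.81 - 13.26*l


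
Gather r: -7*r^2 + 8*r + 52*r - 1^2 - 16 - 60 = -7*r^2 + 60*r - 77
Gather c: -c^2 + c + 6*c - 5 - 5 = -c^2 + 7*c - 10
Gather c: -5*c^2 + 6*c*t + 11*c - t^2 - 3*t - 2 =-5*c^2 + c*(6*t + 11) - t^2 - 3*t - 2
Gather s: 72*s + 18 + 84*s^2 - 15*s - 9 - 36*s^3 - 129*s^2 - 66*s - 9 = -36*s^3 - 45*s^2 - 9*s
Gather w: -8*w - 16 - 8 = -8*w - 24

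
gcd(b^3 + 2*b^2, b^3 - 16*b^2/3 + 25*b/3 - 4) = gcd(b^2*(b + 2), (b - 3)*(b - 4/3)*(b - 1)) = 1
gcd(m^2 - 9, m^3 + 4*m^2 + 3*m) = m + 3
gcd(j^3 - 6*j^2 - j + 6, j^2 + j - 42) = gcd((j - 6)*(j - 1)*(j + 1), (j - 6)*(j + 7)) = j - 6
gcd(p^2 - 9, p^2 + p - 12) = p - 3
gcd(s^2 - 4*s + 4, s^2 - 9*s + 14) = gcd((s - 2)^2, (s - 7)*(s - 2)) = s - 2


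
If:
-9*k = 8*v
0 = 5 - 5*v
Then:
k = -8/9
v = 1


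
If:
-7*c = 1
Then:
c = -1/7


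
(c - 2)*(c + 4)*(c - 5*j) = c^3 - 5*c^2*j + 2*c^2 - 10*c*j - 8*c + 40*j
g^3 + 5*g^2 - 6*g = g*(g - 1)*(g + 6)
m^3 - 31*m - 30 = (m - 6)*(m + 1)*(m + 5)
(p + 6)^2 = p^2 + 12*p + 36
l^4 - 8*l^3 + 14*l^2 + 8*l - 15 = (l - 5)*(l - 3)*(l - 1)*(l + 1)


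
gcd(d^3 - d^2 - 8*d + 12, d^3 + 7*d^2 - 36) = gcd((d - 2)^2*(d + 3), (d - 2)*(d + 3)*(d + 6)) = d^2 + d - 6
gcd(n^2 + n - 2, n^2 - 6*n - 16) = n + 2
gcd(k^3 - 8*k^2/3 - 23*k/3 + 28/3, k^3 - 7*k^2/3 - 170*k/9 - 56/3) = k + 7/3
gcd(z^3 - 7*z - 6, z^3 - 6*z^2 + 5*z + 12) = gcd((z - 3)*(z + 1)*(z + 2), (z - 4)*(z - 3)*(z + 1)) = z^2 - 2*z - 3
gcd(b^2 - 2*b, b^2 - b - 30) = 1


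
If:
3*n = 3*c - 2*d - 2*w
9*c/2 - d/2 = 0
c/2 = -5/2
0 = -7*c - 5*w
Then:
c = -5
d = -45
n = 61/3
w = 7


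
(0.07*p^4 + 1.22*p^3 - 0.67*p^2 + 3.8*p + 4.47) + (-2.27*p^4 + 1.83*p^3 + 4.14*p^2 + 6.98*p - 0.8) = -2.2*p^4 + 3.05*p^3 + 3.47*p^2 + 10.78*p + 3.67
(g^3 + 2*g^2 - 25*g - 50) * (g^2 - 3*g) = g^5 - g^4 - 31*g^3 + 25*g^2 + 150*g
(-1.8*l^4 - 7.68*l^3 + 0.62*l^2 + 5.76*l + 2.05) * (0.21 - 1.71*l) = 3.078*l^5 + 12.7548*l^4 - 2.673*l^3 - 9.7194*l^2 - 2.2959*l + 0.4305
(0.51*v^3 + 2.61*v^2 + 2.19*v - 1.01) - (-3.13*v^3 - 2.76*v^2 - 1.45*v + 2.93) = 3.64*v^3 + 5.37*v^2 + 3.64*v - 3.94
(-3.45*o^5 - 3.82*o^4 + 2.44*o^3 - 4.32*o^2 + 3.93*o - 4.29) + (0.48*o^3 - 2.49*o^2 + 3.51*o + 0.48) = -3.45*o^5 - 3.82*o^4 + 2.92*o^3 - 6.81*o^2 + 7.44*o - 3.81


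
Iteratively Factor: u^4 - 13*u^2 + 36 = (u - 2)*(u^3 + 2*u^2 - 9*u - 18) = (u - 2)*(u + 2)*(u^2 - 9) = (u - 2)*(u + 2)*(u + 3)*(u - 3)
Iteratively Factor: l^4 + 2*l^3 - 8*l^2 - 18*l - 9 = (l + 1)*(l^3 + l^2 - 9*l - 9) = (l + 1)^2*(l^2 - 9) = (l - 3)*(l + 1)^2*(l + 3)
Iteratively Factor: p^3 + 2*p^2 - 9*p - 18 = (p - 3)*(p^2 + 5*p + 6) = (p - 3)*(p + 2)*(p + 3)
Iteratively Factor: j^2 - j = (j)*(j - 1)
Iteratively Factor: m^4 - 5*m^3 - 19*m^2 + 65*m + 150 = (m - 5)*(m^3 - 19*m - 30) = (m - 5)*(m + 2)*(m^2 - 2*m - 15) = (m - 5)*(m + 2)*(m + 3)*(m - 5)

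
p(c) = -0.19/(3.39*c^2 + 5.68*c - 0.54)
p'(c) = -0.19*(-6.78*c - 5.68)/(3.39*c^2 + 5.68*c - 0.54)^2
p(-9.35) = -0.00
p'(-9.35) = -0.00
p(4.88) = -0.00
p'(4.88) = 0.00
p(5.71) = -0.00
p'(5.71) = 0.00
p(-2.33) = -0.04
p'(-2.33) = -0.09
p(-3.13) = -0.01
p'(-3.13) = -0.01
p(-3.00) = -0.01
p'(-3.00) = -0.02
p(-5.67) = -0.00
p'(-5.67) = -0.00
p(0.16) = -0.42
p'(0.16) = 6.19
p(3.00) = -0.00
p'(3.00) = 0.00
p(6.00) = -0.00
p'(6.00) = 0.00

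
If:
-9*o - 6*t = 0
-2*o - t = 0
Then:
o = 0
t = 0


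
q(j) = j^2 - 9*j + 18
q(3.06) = -0.18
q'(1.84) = -5.32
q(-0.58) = 23.56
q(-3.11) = 55.66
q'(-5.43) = -19.86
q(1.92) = 4.41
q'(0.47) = -8.06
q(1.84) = 4.83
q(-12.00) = 270.00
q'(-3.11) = -15.22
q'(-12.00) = -33.00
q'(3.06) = -2.88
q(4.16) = -2.13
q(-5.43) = 96.35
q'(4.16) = -0.68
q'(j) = 2*j - 9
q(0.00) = 18.00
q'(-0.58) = -10.16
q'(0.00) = -9.00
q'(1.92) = -5.16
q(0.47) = 13.99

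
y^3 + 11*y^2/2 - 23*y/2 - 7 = (y - 2)*(y + 1/2)*(y + 7)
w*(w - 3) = w^2 - 3*w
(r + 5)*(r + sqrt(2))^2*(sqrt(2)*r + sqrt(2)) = sqrt(2)*r^4 + 4*r^3 + 6*sqrt(2)*r^3 + 7*sqrt(2)*r^2 + 24*r^2 + 12*sqrt(2)*r + 20*r + 10*sqrt(2)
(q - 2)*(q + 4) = q^2 + 2*q - 8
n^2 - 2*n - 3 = (n - 3)*(n + 1)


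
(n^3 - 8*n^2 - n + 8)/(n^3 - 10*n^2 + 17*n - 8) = (n + 1)/(n - 1)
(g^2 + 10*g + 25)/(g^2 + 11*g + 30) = (g + 5)/(g + 6)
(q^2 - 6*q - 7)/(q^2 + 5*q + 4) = (q - 7)/(q + 4)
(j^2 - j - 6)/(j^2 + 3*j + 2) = (j - 3)/(j + 1)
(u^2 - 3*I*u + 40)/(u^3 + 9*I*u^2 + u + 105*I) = (u - 8*I)/(u^2 + 4*I*u + 21)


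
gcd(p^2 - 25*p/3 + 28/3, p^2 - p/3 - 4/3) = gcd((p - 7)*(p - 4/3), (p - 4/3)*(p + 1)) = p - 4/3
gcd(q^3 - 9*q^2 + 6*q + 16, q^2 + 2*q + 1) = q + 1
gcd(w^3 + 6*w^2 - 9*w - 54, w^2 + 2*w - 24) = w + 6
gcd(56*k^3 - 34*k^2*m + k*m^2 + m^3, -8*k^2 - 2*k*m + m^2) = 4*k - m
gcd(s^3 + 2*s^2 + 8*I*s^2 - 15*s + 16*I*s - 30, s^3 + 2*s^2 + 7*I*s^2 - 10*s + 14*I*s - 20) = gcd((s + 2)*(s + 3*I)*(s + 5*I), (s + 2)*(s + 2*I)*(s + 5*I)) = s^2 + s*(2 + 5*I) + 10*I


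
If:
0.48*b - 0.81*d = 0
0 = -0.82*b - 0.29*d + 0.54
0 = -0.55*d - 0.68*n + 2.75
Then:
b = 0.54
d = 0.32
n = 3.78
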